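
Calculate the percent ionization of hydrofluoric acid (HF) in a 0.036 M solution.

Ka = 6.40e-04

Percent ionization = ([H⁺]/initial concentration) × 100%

Using Ka equilibrium: x² + Ka×x - Ka×C = 0. Solving: [H⁺] = 4.4907e-03. Percent = (4.4907e-03/0.036) × 100

Percent ionization = 12.5%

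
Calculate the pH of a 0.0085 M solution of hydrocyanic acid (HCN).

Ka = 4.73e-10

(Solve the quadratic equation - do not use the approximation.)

x² + Ka×x - Ka×C = 0. Using quadratic formula: [H⁺] = 2.0049e-06

pH = 5.70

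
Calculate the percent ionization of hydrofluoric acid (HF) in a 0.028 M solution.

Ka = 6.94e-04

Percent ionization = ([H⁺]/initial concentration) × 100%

Using Ka equilibrium: x² + Ka×x - Ka×C = 0. Solving: [H⁺] = 4.0748e-03. Percent = (4.0748e-03/0.028) × 100

Percent ionization = 14.6%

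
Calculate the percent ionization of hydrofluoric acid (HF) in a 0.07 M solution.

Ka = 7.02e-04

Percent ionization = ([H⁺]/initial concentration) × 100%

Using Ka equilibrium: x² + Ka×x - Ka×C = 0. Solving: [H⁺] = 6.6678e-03. Percent = (6.6678e-03/0.07) × 100

Percent ionization = 9.53%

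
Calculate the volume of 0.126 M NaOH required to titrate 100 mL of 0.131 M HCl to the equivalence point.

At equivalence: moles acid = moles base. moles HCl = 0.131 × 100/1000 = 0.0131 mol. V_base = moles / 0.126 × 1000 = 104.0 mL.

V_{base} = 104.0 mL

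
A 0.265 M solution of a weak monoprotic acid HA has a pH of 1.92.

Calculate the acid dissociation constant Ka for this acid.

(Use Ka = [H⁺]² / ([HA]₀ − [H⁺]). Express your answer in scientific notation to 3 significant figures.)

[H⁺] = 10^(−pH) = 10^(−1.92) = 1.202e-02 M. For HA ⇌ H⁺ + A⁻, Ka = [H⁺][A⁻]/[HA] = [H⁺]² / ([HA]₀ − [H⁺]) = (1.202e-02)² / (0.265 − 1.202e-02) = 5.71e-04.

K_a = 5.71e-04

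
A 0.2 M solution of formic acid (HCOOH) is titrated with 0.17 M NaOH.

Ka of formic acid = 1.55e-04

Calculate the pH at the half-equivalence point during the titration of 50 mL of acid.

At half-equivalence [HA] = [A⁻], so Henderson-Hasselbalch gives pH = pKa = -log(1.55e-04) = 3.81.

pH = pKa = 3.81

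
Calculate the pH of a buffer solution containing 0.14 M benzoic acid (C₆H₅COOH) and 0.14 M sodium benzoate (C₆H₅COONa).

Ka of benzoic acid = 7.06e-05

pKa = -log(7.06e-05) = 4.15. pH = pKa + log([A⁻]/[HA]) = 4.15 + log(0.14/0.14)

pH = 4.15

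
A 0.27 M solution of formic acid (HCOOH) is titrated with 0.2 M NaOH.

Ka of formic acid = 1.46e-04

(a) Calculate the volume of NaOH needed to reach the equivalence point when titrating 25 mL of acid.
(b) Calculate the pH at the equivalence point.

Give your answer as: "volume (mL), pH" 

moles acid = 0.27 × 25/1000 = 0.00675 mol; V_base = moles/0.2 × 1000 = 33.7 mL. At equivalence only the conjugate base is present: [A⁻] = 0.00675/0.059 = 1.1489e-01 M. Kb = Kw/Ka = 6.85e-11; [OH⁻] = √(Kb × [A⁻]) = 2.8052e-06; pOH = 5.55; pH = 14 - pOH = 8.45.

V = 33.7 mL, pH = 8.45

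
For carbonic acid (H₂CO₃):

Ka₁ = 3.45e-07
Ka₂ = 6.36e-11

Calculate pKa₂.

pKa₂ = -log(Ka₂) = -log(6.36e-11) = 10.20.

pK_{a2} = 10.20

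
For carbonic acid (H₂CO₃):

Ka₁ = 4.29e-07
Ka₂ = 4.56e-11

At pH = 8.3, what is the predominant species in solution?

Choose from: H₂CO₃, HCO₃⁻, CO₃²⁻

pKa₁ = 6.37, pKa₂ = 10.34. For a polyprotic acid the predominant species crosses at each pKa: below pKa_n the protonated form dominates, above it the deprotonated form does. At pH = 8.3, the predominant species is HCO₃⁻.

HCO₃⁻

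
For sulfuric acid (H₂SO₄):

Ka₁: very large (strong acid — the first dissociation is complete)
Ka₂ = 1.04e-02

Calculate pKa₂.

pKa₂ = -log(Ka₂) = -log(1.04e-02) = 1.98.

pK_{a2} = 1.98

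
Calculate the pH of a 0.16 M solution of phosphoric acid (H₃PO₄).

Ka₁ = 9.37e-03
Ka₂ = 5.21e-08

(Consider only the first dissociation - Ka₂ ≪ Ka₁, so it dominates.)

First dissociation dominates. From Ka₁ = [H⁺][HA⁻]/[H₂A], x² + Ka₁·x − Ka₁·C = 0 with C = 0.16 M and Ka₁ = 9.37e-03. Solving: [H⁺] = (−Ka₁ + √(Ka₁² + 4·Ka₁·C)) / 2 = 3.4317e-02 M. pH = -log(3.4317e-02) = 1.46.

pH = 1.46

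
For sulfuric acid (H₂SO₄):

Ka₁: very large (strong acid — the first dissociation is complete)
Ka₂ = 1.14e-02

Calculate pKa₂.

pKa₂ = -log(Ka₂) = -log(1.14e-02) = 1.94.

pK_{a2} = 1.94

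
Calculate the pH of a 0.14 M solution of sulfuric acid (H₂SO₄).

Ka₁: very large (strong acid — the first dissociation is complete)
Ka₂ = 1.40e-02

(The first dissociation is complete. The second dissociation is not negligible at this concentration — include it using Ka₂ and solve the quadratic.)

First dissociation is complete: [H⁺]₀ = [HSO₄⁻]₀ = C = 0.14 M. Second dissociation HSO₄⁻ ⇌ H⁺ + SO₄²⁻: let x = [SO₄²⁻]. Ka₂ = (C + x)·x / (C − x) = 1.40e-02 → x² + (C + Ka₂)·x − Ka₂·C = 0 → x² + 0.15400·x − 1.960e-03 = 0. x = (−0.15400 + √(0.15400² + 4 × 1.960e-03)) / 2 = 1.1820e-02 M. [H⁺] = C + x = 0.14 + 1.1820e-02 = 1.5182e-01 M. pH = -log(1.5182e-01) = 0.82.

pH = 0.82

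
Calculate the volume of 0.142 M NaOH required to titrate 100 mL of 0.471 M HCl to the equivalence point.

At equivalence: moles acid = moles base. moles HCl = 0.471 × 100/1000 = 0.0471 mol. V_base = moles / 0.142 × 1000 = 331.7 mL.

V_{base} = 331.7 mL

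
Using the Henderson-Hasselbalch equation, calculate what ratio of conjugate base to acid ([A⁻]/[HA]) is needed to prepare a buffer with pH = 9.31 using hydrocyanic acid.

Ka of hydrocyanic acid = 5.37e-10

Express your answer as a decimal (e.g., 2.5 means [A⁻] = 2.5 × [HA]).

pKa = -log(5.37e-10) = 9.2700. pH = pKa + log([A⁻]/[HA]), so log([A⁻]/[HA]) = pH − pKa = 9.31 − 9.2700 = 0.0400. [A⁻]/[HA] = 10^(0.0400) = 1.10

[A⁻]/[HA] = 1.10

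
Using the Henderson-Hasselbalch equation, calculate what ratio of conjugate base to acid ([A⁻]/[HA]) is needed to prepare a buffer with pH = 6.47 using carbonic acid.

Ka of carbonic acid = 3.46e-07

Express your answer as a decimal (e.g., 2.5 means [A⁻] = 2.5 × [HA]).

pKa = -log(3.46e-07) = 6.4609. pH = pKa + log([A⁻]/[HA]), so log([A⁻]/[HA]) = pH − pKa = 6.47 − 6.4609 = 0.0091. [A⁻]/[HA] = 10^(0.0091) = 1.02

[A⁻]/[HA] = 1.02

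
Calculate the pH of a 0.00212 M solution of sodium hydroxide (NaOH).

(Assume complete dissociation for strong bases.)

[OH⁻] = 0.00212 M for strong base. pOH = -log[OH⁻] = 2.67, pH = 14 - pOH

pH = 11.33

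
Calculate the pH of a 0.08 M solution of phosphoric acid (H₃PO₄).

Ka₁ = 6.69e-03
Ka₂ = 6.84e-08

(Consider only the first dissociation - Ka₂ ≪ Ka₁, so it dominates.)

First dissociation dominates. From Ka₁ = [H⁺][HA⁻]/[H₂A], x² + Ka₁·x − Ka₁·C = 0 with C = 0.08 M and Ka₁ = 6.69e-03. Solving: [H⁺] = (−Ka₁ + √(Ka₁² + 4·Ka₁·C)) / 2 = 2.0030e-02 M. pH = -log(2.0030e-02) = 1.70.

pH = 1.70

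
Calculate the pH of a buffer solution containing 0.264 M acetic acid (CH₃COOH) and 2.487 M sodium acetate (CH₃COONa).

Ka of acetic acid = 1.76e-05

pKa = -log(1.76e-05) = 4.75. pH = pKa + log([A⁻]/[HA]) = 4.75 + log(2.487/0.264)

pH = 5.73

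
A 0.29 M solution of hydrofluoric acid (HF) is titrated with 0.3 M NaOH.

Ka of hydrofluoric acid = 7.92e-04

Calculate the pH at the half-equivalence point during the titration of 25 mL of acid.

At half-equivalence [HA] = [A⁻], so Henderson-Hasselbalch gives pH = pKa = -log(7.92e-04) = 3.10.

pH = pKa = 3.10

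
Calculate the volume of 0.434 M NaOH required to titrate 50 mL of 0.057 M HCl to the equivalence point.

At equivalence: moles acid = moles base. moles HCl = 0.057 × 50/1000 = 0.00285 mol. V_base = moles / 0.434 × 1000 = 6.6 mL.

V_{base} = 6.6 mL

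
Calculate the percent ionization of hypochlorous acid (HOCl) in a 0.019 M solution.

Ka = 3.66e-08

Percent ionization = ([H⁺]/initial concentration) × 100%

Using Ka equilibrium: x² + Ka×x - Ka×C = 0. Solving: [H⁺] = 2.6352e-05. Percent = (2.6352e-05/0.019) × 100

Percent ionization = 0.139%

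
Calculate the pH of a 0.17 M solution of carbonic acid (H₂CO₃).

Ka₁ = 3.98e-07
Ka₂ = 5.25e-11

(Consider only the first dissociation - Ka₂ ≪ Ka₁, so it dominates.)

First dissociation dominates. From Ka₁ = [H⁺][HA⁻]/[H₂A], x² + Ka₁·x − Ka₁·C = 0 with C = 0.17 M and Ka₁ = 3.98e-07. Solving: [H⁺] = (−Ka₁ + √(Ka₁² + 4·Ka₁·C)) / 2 = 2.5992e-04 M. pH = -log(2.5992e-04) = 3.59.

pH = 3.59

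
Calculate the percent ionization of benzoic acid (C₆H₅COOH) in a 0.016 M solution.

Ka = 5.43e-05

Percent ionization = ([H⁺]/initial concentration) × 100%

Using Ka equilibrium: x² + Ka×x - Ka×C = 0. Solving: [H⁺] = 9.0534e-04. Percent = (9.0534e-04/0.016) × 100

Percent ionization = 5.66%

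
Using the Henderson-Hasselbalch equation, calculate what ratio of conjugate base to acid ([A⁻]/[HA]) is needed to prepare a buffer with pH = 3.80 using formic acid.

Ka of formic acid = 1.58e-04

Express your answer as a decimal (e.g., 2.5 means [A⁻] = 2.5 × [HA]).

pKa = -log(1.58e-04) = 3.8013. pH = pKa + log([A⁻]/[HA]), so log([A⁻]/[HA]) = pH − pKa = 3.80 − 3.8013 = -0.0013. [A⁻]/[HA] = 10^(-0.0013) = 0.997

[A⁻]/[HA] = 0.997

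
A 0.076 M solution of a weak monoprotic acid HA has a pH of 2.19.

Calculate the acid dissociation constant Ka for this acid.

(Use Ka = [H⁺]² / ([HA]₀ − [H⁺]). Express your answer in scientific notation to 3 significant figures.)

[H⁺] = 10^(−pH) = 10^(−2.19) = 6.457e-03 M. For HA ⇌ H⁺ + A⁻, Ka = [H⁺][A⁻]/[HA] = [H⁺]² / ([HA]₀ − [H⁺]) = (6.457e-03)² / (0.076 − 6.457e-03) = 5.99e-04.

K_a = 5.99e-04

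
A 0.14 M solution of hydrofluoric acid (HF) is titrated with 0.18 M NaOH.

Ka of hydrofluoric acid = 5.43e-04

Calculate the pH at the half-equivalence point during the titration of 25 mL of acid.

At half-equivalence [HA] = [A⁻], so Henderson-Hasselbalch gives pH = pKa = -log(5.43e-04) = 3.27.

pH = pKa = 3.27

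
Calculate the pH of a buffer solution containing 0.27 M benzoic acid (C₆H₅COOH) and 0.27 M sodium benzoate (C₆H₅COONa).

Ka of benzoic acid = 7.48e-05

pKa = -log(7.48e-05) = 4.13. pH = pKa + log([A⁻]/[HA]) = 4.13 + log(0.27/0.27)

pH = 4.13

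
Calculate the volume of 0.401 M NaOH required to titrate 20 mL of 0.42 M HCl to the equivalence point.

At equivalence: moles acid = moles base. moles HCl = 0.42 × 20/1000 = 0.0084 mol. V_base = moles / 0.401 × 1000 = 20.9 mL.

V_{base} = 20.9 mL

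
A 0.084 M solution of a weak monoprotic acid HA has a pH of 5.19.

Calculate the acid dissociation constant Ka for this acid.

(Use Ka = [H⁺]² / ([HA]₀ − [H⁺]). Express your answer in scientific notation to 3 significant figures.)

[H⁺] = 10^(−pH) = 10^(−5.19) = 6.457e-06 M. For HA ⇌ H⁺ + A⁻, Ka = [H⁺][A⁻]/[HA] = [H⁺]² / ([HA]₀ − [H⁺]) = (6.457e-06)² / (0.084 − 6.457e-06) = 4.96e-10.

K_a = 4.96e-10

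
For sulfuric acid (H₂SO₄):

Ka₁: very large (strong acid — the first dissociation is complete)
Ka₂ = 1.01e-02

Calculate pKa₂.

pKa₂ = -log(Ka₂) = -log(1.01e-02) = 2.00.

pK_{a2} = 2.00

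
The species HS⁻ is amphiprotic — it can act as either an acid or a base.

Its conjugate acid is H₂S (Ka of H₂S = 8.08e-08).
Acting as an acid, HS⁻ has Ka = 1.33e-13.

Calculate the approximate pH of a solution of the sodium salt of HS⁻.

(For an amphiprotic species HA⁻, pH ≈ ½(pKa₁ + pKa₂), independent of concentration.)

pKa₁ = -log(8.08e-08) = 7.09; pKa₂ = -log(1.33e-13) = 12.88. For an amphiprotic species, pH ≈ ½(pKa₁ + pKa₂) = ½(7.09 + 12.88) = 9.98.

pH = 9.98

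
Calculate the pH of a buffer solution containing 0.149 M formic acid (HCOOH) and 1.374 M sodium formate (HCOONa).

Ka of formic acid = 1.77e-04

pKa = -log(1.77e-04) = 3.75. pH = pKa + log([A⁻]/[HA]) = 3.75 + log(1.374/0.149)

pH = 4.72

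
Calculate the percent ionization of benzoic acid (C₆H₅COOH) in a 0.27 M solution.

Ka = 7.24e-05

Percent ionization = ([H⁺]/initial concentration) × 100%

Using Ka equilibrium: x² + Ka×x - Ka×C = 0. Solving: [H⁺] = 4.3853e-03. Percent = (4.3853e-03/0.27) × 100

Percent ionization = 1.62%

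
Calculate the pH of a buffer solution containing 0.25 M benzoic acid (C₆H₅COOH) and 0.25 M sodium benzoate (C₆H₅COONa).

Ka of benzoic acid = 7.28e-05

pKa = -log(7.28e-05) = 4.14. pH = pKa + log([A⁻]/[HA]) = 4.14 + log(0.25/0.25)

pH = 4.14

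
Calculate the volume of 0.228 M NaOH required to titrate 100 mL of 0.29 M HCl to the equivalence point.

At equivalence: moles acid = moles base. moles HCl = 0.29 × 100/1000 = 0.029 mol. V_base = moles / 0.228 × 1000 = 127.2 mL.

V_{base} = 127.2 mL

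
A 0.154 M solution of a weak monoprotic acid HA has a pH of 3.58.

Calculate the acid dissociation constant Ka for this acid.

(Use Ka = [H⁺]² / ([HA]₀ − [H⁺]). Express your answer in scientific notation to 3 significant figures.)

[H⁺] = 10^(−pH) = 10^(−3.58) = 2.630e-04 M. For HA ⇌ H⁺ + A⁻, Ka = [H⁺][A⁻]/[HA] = [H⁺]² / ([HA]₀ − [H⁺]) = (2.630e-04)² / (0.154 − 2.630e-04) = 4.50e-07.

K_a = 4.50e-07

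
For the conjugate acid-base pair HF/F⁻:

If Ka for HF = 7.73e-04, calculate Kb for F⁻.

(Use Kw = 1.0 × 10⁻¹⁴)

For a conjugate pair Ka × Kb = Kw, so Kb = Kw/Ka = 1.0 × 10⁻¹⁴ / 7.73e-04 = 1.29e-11.

K_b = 1.29e-11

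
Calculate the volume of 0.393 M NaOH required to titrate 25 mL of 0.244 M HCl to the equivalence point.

At equivalence: moles acid = moles base. moles HCl = 0.244 × 25/1000 = 0.0061 mol. V_base = moles / 0.393 × 1000 = 15.5 mL.

V_{base} = 15.5 mL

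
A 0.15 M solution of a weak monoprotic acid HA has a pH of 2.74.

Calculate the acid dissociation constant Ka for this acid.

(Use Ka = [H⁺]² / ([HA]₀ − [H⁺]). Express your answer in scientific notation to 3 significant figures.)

[H⁺] = 10^(−pH) = 10^(−2.74) = 1.820e-03 M. For HA ⇌ H⁺ + A⁻, Ka = [H⁺][A⁻]/[HA] = [H⁺]² / ([HA]₀ − [H⁺]) = (1.820e-03)² / (0.15 − 1.820e-03) = 2.23e-05.

K_a = 2.23e-05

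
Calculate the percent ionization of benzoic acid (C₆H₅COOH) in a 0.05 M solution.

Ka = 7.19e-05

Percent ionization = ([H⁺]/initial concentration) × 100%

Using Ka equilibrium: x² + Ka×x - Ka×C = 0. Solving: [H⁺] = 1.8604e-03. Percent = (1.8604e-03/0.05) × 100

Percent ionization = 3.72%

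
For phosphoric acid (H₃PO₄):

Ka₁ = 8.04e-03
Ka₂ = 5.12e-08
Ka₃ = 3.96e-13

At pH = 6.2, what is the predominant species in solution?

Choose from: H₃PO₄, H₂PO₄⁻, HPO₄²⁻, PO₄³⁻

pKa₁ = 2.09, pKa₂ = 7.29, pKa₃ = 12.40. For a polyprotic acid the predominant species crosses at each pKa: below pKa_n the protonated form dominates, above it the deprotonated form does. At pH = 6.2, the predominant species is H₂PO₄⁻.

H₂PO₄⁻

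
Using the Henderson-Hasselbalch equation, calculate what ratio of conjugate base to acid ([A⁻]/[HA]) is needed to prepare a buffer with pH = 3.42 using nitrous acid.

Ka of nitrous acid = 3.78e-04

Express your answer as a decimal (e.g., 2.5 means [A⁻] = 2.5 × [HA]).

pKa = -log(3.78e-04) = 3.4225. pH = pKa + log([A⁻]/[HA]), so log([A⁻]/[HA]) = pH − pKa = 3.42 − 3.4225 = -0.0025. [A⁻]/[HA] = 10^(-0.0025) = 0.994

[A⁻]/[HA] = 0.994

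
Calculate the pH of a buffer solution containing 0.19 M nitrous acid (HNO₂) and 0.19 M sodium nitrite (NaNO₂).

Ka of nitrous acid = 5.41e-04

pKa = -log(5.41e-04) = 3.27. pH = pKa + log([A⁻]/[HA]) = 3.27 + log(0.19/0.19)

pH = 3.27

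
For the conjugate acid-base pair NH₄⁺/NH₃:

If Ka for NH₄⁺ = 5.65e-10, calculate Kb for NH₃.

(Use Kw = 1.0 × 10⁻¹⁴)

For a conjugate pair Ka × Kb = Kw, so Kb = Kw/Ka = 1.0 × 10⁻¹⁴ / 5.65e-10 = 1.77e-05.

K_b = 1.77e-05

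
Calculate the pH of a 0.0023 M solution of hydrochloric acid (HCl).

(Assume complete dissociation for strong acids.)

[H⁺] = 0.0023 M for strong acid. pH = -log[H⁺] = -log(0.0023)

pH = 2.64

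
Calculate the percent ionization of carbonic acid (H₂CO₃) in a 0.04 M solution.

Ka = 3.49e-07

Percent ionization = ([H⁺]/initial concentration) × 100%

Using Ka equilibrium: x² + Ka×x - Ka×C = 0. Solving: [H⁺] = 1.1798e-04. Percent = (1.1798e-04/0.04) × 100

Percent ionization = 0.295%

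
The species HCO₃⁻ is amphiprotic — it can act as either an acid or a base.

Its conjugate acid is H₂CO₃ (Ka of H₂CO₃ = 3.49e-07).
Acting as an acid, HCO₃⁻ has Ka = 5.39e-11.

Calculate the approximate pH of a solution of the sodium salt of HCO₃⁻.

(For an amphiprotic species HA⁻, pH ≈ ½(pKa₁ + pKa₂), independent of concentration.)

pKa₁ = -log(3.49e-07) = 6.46; pKa₂ = -log(5.39e-11) = 10.27. For an amphiprotic species, pH ≈ ½(pKa₁ + pKa₂) = ½(6.46 + 10.27) = 8.36.

pH = 8.36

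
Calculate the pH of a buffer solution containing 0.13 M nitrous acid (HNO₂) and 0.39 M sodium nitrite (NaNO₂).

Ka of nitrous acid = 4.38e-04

pKa = -log(4.38e-04) = 3.36. pH = pKa + log([A⁻]/[HA]) = 3.36 + log(0.39/0.13)

pH = 3.84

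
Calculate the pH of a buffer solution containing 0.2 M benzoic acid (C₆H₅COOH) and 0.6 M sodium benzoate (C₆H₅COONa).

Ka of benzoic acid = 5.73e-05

pKa = -log(5.73e-05) = 4.24. pH = pKa + log([A⁻]/[HA]) = 4.24 + log(0.6/0.2)

pH = 4.72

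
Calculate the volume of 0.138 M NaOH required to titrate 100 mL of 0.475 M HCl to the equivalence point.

At equivalence: moles acid = moles base. moles HCl = 0.475 × 100/1000 = 0.0475 mol. V_base = moles / 0.138 × 1000 = 344.2 mL.

V_{base} = 344.2 mL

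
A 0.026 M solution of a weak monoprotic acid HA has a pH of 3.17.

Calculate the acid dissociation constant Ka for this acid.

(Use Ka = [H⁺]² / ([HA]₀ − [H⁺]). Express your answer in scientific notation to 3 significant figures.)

[H⁺] = 10^(−pH) = 10^(−3.17) = 6.761e-04 M. For HA ⇌ H⁺ + A⁻, Ka = [H⁺][A⁻]/[HA] = [H⁺]² / ([HA]₀ − [H⁺]) = (6.761e-04)² / (0.026 − 6.761e-04) = 1.80e-05.

K_a = 1.80e-05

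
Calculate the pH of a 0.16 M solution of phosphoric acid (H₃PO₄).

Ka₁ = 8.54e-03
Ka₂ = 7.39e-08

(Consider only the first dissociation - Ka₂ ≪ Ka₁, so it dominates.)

First dissociation dominates. From Ka₁ = [H⁺][HA⁻]/[H₂A], x² + Ka₁·x − Ka₁·C = 0 with C = 0.16 M and Ka₁ = 8.54e-03. Solving: [H⁺] = (−Ka₁ + √(Ka₁² + 4·Ka₁·C)) / 2 = 3.2941e-02 M. pH = -log(3.2941e-02) = 1.48.

pH = 1.48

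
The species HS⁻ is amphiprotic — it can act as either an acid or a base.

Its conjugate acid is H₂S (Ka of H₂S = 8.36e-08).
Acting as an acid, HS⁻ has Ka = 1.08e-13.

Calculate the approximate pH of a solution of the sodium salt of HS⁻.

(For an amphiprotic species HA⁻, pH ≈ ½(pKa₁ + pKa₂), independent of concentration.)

pKa₁ = -log(8.36e-08) = 7.08; pKa₂ = -log(1.08e-13) = 12.97. For an amphiprotic species, pH ≈ ½(pKa₁ + pKa₂) = ½(7.08 + 12.97) = 10.02.

pH = 10.02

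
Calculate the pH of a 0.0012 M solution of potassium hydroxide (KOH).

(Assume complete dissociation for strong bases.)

[OH⁻] = 0.0012 M for strong base. pOH = -log[OH⁻] = 2.92, pH = 14 - pOH

pH = 11.08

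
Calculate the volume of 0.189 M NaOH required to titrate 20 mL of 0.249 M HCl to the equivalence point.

At equivalence: moles acid = moles base. moles HCl = 0.249 × 20/1000 = 0.00498 mol. V_base = moles / 0.189 × 1000 = 26.3 mL.

V_{base} = 26.3 mL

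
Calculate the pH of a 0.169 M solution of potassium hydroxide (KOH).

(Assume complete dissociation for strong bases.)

[OH⁻] = 0.169 M for strong base. pOH = -log[OH⁻] = 0.77, pH = 14 - pOH

pH = 13.23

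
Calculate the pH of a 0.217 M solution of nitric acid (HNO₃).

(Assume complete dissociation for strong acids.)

[H⁺] = 0.217 M for strong acid. pH = -log[H⁺] = -log(0.217)

pH = 0.66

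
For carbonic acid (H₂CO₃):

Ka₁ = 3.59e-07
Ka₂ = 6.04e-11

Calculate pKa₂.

pKa₂ = -log(Ka₂) = -log(6.04e-11) = 10.22.

pK_{a2} = 10.22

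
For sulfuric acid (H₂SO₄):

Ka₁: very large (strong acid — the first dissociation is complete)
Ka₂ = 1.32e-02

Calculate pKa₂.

pKa₂ = -log(Ka₂) = -log(1.32e-02) = 1.88.

pK_{a2} = 1.88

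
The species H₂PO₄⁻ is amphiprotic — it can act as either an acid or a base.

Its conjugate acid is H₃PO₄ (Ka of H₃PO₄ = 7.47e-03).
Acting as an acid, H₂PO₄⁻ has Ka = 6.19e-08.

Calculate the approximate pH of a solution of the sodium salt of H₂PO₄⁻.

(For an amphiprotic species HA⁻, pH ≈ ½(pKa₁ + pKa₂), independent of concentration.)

pKa₁ = -log(7.47e-03) = 2.13; pKa₂ = -log(6.19e-08) = 7.21. For an amphiprotic species, pH ≈ ½(pKa₁ + pKa₂) = ½(2.13 + 7.21) = 4.67.

pH = 4.67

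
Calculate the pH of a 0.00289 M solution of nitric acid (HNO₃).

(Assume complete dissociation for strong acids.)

[H⁺] = 0.00289 M for strong acid. pH = -log[H⁺] = -log(0.00289)

pH = 2.54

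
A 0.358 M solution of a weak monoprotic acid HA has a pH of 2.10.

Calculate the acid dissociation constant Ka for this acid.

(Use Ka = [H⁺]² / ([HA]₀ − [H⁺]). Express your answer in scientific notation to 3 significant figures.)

[H⁺] = 10^(−pH) = 10^(−2.10) = 7.943e-03 M. For HA ⇌ H⁺ + A⁻, Ka = [H⁺][A⁻]/[HA] = [H⁺]² / ([HA]₀ − [H⁺]) = (7.943e-03)² / (0.358 − 7.943e-03) = 1.80e-04.

K_a = 1.80e-04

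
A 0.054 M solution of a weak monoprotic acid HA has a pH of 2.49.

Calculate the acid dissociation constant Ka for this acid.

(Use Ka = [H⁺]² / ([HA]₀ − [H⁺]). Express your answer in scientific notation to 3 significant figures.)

[H⁺] = 10^(−pH) = 10^(−2.49) = 3.236e-03 M. For HA ⇌ H⁺ + A⁻, Ka = [H⁺][A⁻]/[HA] = [H⁺]² / ([HA]₀ − [H⁺]) = (3.236e-03)² / (0.054 − 3.236e-03) = 2.06e-04.

K_a = 2.06e-04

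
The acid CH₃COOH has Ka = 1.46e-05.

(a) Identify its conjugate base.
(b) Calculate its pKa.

(a) The conjugate base is formed by removing one H⁺ from CH₃COOH, giving CH₃COO⁻. (b) pKa = -log(Ka) = -log(1.46e-05) = 4.84.

Conjugate base: CH₃COO⁻; pK_a = 4.84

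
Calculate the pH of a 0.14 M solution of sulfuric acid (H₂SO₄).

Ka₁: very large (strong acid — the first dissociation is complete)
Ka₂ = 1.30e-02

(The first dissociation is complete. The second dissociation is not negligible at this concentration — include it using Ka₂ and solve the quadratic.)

First dissociation is complete: [H⁺]₀ = [HSO₄⁻]₀ = C = 0.14 M. Second dissociation HSO₄⁻ ⇌ H⁺ + SO₄²⁻: let x = [SO₄²⁻]. Ka₂ = (C + x)·x / (C − x) = 1.30e-02 → x² + (C + Ka₂)·x − Ka₂·C = 0 → x² + 0.15300·x − 1.820e-03 = 0. x = (−0.15300 + √(0.15300² + 4 × 1.820e-03)) / 2 = 1.1091e-02 M. [H⁺] = C + x = 0.14 + 1.1091e-02 = 1.5109e-01 M. pH = -log(1.5109e-01) = 0.82.

pH = 0.82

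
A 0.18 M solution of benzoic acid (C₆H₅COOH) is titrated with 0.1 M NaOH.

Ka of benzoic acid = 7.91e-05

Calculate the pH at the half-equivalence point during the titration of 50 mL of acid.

At half-equivalence [HA] = [A⁻], so Henderson-Hasselbalch gives pH = pKa = -log(7.91e-05) = 4.10.

pH = pKa = 4.10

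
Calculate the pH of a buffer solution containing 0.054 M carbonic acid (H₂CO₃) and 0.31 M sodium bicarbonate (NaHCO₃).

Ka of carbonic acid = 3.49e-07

pKa = -log(3.49e-07) = 6.46. pH = pKa + log([A⁻]/[HA]) = 6.46 + log(0.31/0.054)

pH = 7.22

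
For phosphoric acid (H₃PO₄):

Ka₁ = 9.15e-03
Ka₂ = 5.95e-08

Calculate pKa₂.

pKa₂ = -log(Ka₂) = -log(5.95e-08) = 7.23.

pK_{a2} = 7.23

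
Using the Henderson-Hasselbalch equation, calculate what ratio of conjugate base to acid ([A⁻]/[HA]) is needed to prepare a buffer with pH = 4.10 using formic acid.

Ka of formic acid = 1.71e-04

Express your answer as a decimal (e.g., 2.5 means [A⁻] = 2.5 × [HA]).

pKa = -log(1.71e-04) = 3.7670. pH = pKa + log([A⁻]/[HA]), so log([A⁻]/[HA]) = pH − pKa = 4.10 − 3.7670 = 0.3330. [A⁻]/[HA] = 10^(0.3330) = 2.15

[A⁻]/[HA] = 2.15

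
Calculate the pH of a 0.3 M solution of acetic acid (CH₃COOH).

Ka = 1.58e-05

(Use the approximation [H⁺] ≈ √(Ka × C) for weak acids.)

[H⁺] = √(Ka × C) = √(1.58e-05 × 0.3) = 2.1772e-03. pH = -log(2.1772e-03)

pH = 2.66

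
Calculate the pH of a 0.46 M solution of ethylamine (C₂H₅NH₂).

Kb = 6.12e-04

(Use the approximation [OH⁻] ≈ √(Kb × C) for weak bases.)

[OH⁻] = √(Kb × C) = √(6.12e-04 × 0.46) = 1.6779e-02. pOH = 1.78, pH = 14 - pOH

pH = 12.22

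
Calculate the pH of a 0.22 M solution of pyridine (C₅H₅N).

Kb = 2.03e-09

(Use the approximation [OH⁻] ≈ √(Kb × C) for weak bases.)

[OH⁻] = √(Kb × C) = √(2.03e-09 × 0.22) = 2.1133e-05. pOH = 4.68, pH = 14 - pOH

pH = 9.32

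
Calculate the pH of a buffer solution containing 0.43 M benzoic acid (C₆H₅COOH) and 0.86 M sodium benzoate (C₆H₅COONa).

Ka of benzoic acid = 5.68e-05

pKa = -log(5.68e-05) = 4.25. pH = pKa + log([A⁻]/[HA]) = 4.25 + log(0.86/0.43)

pH = 4.55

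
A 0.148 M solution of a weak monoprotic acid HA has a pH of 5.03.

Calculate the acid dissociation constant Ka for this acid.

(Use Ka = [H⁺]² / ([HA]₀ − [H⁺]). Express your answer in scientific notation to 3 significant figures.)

[H⁺] = 10^(−pH) = 10^(−5.03) = 9.333e-06 M. For HA ⇌ H⁺ + A⁻, Ka = [H⁺][A⁻]/[HA] = [H⁺]² / ([HA]₀ − [H⁺]) = (9.333e-06)² / (0.148 − 9.333e-06) = 5.89e-10.

K_a = 5.89e-10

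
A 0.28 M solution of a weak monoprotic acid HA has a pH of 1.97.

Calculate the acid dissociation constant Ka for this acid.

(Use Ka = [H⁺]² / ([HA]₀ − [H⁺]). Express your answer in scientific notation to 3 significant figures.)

[H⁺] = 10^(−pH) = 10^(−1.97) = 1.072e-02 M. For HA ⇌ H⁺ + A⁻, Ka = [H⁺][A⁻]/[HA] = [H⁺]² / ([HA]₀ − [H⁺]) = (1.072e-02)² / (0.28 − 1.072e-02) = 4.26e-04.

K_a = 4.26e-04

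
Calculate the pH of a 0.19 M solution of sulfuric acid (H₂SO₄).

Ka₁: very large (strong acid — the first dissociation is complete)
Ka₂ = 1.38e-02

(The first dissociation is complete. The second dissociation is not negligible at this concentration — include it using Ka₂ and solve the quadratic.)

First dissociation is complete: [H⁺]₀ = [HSO₄⁻]₀ = C = 0.19 M. Second dissociation HSO₄⁻ ⇌ H⁺ + SO₄²⁻: let x = [SO₄²⁻]. Ka₂ = (C + x)·x / (C − x) = 1.38e-02 → x² + (C + Ka₂)·x − Ka₂·C = 0 → x² + 0.20380·x − 2.622e-03 = 0. x = (−0.20380 + √(0.20380² + 4 × 2.622e-03)) / 2 = 1.2142e-02 M. [H⁺] = C + x = 0.19 + 1.2142e-02 = 2.0214e-01 M. pH = -log(2.0214e-01) = 0.69.

pH = 0.69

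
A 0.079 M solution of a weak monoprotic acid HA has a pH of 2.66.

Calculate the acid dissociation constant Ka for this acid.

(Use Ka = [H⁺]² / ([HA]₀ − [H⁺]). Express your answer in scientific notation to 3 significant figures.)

[H⁺] = 10^(−pH) = 10^(−2.66) = 2.188e-03 M. For HA ⇌ H⁺ + A⁻, Ka = [H⁺][A⁻]/[HA] = [H⁺]² / ([HA]₀ − [H⁺]) = (2.188e-03)² / (0.079 − 2.188e-03) = 6.23e-05.

K_a = 6.23e-05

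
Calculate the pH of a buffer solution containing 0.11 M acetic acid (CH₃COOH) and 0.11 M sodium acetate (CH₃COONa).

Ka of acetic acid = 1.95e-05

pKa = -log(1.95e-05) = 4.71. pH = pKa + log([A⁻]/[HA]) = 4.71 + log(0.11/0.11)

pH = 4.71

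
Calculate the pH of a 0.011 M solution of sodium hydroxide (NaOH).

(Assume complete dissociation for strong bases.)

[OH⁻] = 0.011 M for strong base. pOH = -log[OH⁻] = 1.96, pH = 14 - pOH

pH = 12.04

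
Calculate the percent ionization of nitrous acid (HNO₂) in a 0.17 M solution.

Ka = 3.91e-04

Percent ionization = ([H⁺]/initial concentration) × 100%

Using Ka equilibrium: x² + Ka×x - Ka×C = 0. Solving: [H⁺] = 7.9598e-03. Percent = (7.9598e-03/0.17) × 100

Percent ionization = 4.68%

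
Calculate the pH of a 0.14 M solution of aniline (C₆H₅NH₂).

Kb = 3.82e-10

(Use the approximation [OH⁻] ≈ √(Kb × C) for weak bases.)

[OH⁻] = √(Kb × C) = √(3.82e-10 × 0.14) = 7.3130e-06. pOH = 5.14, pH = 14 - pOH

pH = 8.86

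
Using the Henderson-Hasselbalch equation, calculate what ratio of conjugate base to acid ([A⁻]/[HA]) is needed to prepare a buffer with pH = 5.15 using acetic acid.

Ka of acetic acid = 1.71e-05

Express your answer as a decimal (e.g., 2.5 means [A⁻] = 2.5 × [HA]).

pKa = -log(1.71e-05) = 4.7670. pH = pKa + log([A⁻]/[HA]), so log([A⁻]/[HA]) = pH − pKa = 5.15 − 4.7670 = 0.3830. [A⁻]/[HA] = 10^(0.3830) = 2.42

[A⁻]/[HA] = 2.42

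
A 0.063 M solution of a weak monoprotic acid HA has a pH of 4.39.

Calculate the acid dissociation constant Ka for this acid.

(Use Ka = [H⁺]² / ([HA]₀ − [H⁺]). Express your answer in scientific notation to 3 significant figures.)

[H⁺] = 10^(−pH) = 10^(−4.39) = 4.074e-05 M. For HA ⇌ H⁺ + A⁻, Ka = [H⁺][A⁻]/[HA] = [H⁺]² / ([HA]₀ − [H⁺]) = (4.074e-05)² / (0.063 − 4.074e-05) = 2.64e-08.

K_a = 2.64e-08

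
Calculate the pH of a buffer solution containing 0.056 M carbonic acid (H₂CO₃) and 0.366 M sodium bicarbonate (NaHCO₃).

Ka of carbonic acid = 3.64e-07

pKa = -log(3.64e-07) = 6.44. pH = pKa + log([A⁻]/[HA]) = 6.44 + log(0.366/0.056)

pH = 7.25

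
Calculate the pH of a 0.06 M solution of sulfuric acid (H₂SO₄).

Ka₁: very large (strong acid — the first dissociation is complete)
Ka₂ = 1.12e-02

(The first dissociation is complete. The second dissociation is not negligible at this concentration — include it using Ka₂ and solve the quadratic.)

First dissociation is complete: [H⁺]₀ = [HSO₄⁻]₀ = C = 0.06 M. Second dissociation HSO₄⁻ ⇌ H⁺ + SO₄²⁻: let x = [SO₄²⁻]. Ka₂ = (C + x)·x / (C − x) = 1.12e-02 → x² + (C + Ka₂)·x − Ka₂·C = 0 → x² + 0.07120·x − 6.720e-04 = 0. x = (−0.07120 + √(0.07120² + 4 × 6.720e-04)) / 2 = 8.4382e-03 M. [H⁺] = C + x = 0.06 + 8.4382e-03 = 6.8438e-02 M. pH = -log(6.8438e-02) = 1.16.

pH = 1.16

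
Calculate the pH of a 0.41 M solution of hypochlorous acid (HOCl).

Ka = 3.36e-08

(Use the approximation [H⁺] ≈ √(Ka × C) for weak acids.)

[H⁺] = √(Ka × C) = √(3.36e-08 × 0.41) = 1.1737e-04. pH = -log(1.1737e-04)

pH = 3.93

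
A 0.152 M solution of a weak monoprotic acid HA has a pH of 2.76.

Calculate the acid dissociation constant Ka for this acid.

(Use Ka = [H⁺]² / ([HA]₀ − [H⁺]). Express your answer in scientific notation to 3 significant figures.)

[H⁺] = 10^(−pH) = 10^(−2.76) = 1.738e-03 M. For HA ⇌ H⁺ + A⁻, Ka = [H⁺][A⁻]/[HA] = [H⁺]² / ([HA]₀ − [H⁺]) = (1.738e-03)² / (0.152 − 1.738e-03) = 2.01e-05.

K_a = 2.01e-05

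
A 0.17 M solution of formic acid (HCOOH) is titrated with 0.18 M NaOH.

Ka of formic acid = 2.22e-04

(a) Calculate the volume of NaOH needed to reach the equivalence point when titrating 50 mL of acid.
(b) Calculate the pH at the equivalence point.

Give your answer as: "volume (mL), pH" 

moles acid = 0.17 × 50/1000 = 0.0085 mol; V_base = moles/0.18 × 1000 = 47.2 mL. At equivalence only the conjugate base is present: [A⁻] = 0.0085/0.097 = 8.7429e-02 M. Kb = Kw/Ka = 4.50e-11; [OH⁻] = √(Kb × [A⁻]) = 1.9845e-06; pOH = 5.70; pH = 14 - pOH = 8.30.

V = 47.2 mL, pH = 8.30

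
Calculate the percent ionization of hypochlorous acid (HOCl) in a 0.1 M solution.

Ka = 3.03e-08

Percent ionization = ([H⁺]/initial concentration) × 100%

Using Ka equilibrium: x² + Ka×x - Ka×C = 0. Solving: [H⁺] = 5.5030e-05. Percent = (5.5030e-05/0.1) × 100

Percent ionization = 0.055%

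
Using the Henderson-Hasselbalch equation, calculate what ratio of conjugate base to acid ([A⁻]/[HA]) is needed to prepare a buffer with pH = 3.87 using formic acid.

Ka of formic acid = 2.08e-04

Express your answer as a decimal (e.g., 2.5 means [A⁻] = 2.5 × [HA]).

pKa = -log(2.08e-04) = 3.6819. pH = pKa + log([A⁻]/[HA]), so log([A⁻]/[HA]) = pH − pKa = 3.87 − 3.6819 = 0.1881. [A⁻]/[HA] = 10^(0.1881) = 1.54

[A⁻]/[HA] = 1.54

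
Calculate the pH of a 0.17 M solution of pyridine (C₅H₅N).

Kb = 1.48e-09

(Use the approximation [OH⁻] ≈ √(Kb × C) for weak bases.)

[OH⁻] = √(Kb × C) = √(1.48e-09 × 0.17) = 1.5862e-05. pOH = 4.80, pH = 14 - pOH

pH = 9.20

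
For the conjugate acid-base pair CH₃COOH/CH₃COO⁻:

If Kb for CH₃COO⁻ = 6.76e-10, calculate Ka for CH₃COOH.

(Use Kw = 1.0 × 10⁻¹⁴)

For a conjugate pair Ka × Kb = Kw, so Ka = Kw/Kb = 1.0 × 10⁻¹⁴ / 6.76e-10 = 1.48e-05.

K_a = 1.48e-05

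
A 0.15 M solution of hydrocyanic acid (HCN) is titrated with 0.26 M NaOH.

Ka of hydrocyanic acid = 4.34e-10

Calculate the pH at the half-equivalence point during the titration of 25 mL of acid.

At half-equivalence [HA] = [A⁻], so Henderson-Hasselbalch gives pH = pKa = -log(4.34e-10) = 9.36.

pH = pKa = 9.36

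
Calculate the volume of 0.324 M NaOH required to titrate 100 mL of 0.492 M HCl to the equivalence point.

At equivalence: moles acid = moles base. moles HCl = 0.492 × 100/1000 = 0.0492 mol. V_base = moles / 0.324 × 1000 = 151.9 mL.

V_{base} = 151.9 mL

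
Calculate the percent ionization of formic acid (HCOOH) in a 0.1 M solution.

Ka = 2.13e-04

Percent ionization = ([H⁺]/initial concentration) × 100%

Using Ka equilibrium: x² + Ka×x - Ka×C = 0. Solving: [H⁺] = 4.5099e-03. Percent = (4.5099e-03/0.1) × 100

Percent ionization = 4.51%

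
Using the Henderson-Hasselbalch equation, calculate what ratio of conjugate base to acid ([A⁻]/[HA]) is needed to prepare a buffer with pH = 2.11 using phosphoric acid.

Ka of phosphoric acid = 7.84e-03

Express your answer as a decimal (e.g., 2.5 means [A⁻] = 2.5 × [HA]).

pKa = -log(7.84e-03) = 2.1057. pH = pKa + log([A⁻]/[HA]), so log([A⁻]/[HA]) = pH − pKa = 2.11 − 2.1057 = 0.0043. [A⁻]/[HA] = 10^(0.0043) = 1.01

[A⁻]/[HA] = 1.01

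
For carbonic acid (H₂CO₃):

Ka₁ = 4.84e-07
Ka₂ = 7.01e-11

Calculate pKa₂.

pKa₂ = -log(Ka₂) = -log(7.01e-11) = 10.15.

pK_{a2} = 10.15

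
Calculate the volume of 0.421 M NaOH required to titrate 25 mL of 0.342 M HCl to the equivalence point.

At equivalence: moles acid = moles base. moles HCl = 0.342 × 25/1000 = 0.00855 mol. V_base = moles / 0.421 × 1000 = 20.3 mL.

V_{base} = 20.3 mL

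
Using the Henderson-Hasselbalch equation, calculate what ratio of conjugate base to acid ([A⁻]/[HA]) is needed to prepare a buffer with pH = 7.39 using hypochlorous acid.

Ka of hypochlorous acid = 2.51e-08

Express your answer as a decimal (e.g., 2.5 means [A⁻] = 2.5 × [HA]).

pKa = -log(2.51e-08) = 7.6003. pH = pKa + log([A⁻]/[HA]), so log([A⁻]/[HA]) = pH − pKa = 7.39 − 7.6003 = -0.2103. [A⁻]/[HA] = 10^(-0.2103) = 0.616

[A⁻]/[HA] = 0.616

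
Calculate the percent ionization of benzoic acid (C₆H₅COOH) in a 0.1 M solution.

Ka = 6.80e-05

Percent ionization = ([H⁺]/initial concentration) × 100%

Using Ka equilibrium: x² + Ka×x - Ka×C = 0. Solving: [H⁺] = 2.5739e-03. Percent = (2.5739e-03/0.1) × 100

Percent ionization = 2.57%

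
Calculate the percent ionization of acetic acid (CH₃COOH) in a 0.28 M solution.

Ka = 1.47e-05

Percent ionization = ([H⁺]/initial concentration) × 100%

Using Ka equilibrium: x² + Ka×x - Ka×C = 0. Solving: [H⁺] = 2.0215e-03. Percent = (2.0215e-03/0.28) × 100

Percent ionization = 0.722%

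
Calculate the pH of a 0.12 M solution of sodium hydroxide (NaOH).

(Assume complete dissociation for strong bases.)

[OH⁻] = 0.12 M for strong base. pOH = -log[OH⁻] = 0.92, pH = 14 - pOH

pH = 13.08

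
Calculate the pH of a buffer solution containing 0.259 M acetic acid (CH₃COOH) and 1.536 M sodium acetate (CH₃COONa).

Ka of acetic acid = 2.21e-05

pKa = -log(2.21e-05) = 4.66. pH = pKa + log([A⁻]/[HA]) = 4.66 + log(1.536/0.259)

pH = 5.43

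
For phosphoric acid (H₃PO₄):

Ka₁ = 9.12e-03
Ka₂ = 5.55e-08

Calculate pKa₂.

pKa₂ = -log(Ka₂) = -log(5.55e-08) = 7.26.

pK_{a2} = 7.26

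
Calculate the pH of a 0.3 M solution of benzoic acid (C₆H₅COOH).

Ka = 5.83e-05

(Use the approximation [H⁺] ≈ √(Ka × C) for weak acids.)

[H⁺] = √(Ka × C) = √(5.83e-05 × 0.3) = 4.1821e-03. pH = -log(4.1821e-03)

pH = 2.38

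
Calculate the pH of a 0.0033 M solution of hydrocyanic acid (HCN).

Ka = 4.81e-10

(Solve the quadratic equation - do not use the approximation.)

x² + Ka×x - Ka×C = 0. Using quadratic formula: [H⁺] = 1.2596e-06

pH = 5.90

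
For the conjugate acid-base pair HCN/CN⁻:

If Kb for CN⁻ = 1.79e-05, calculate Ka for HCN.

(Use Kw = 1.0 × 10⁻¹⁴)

For a conjugate pair Ka × Kb = Kw, so Ka = Kw/Kb = 1.0 × 10⁻¹⁴ / 1.79e-05 = 5.59e-10.

K_a = 5.59e-10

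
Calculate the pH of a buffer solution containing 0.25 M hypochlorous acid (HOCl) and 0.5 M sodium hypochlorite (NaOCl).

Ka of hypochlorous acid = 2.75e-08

pKa = -log(2.75e-08) = 7.56. pH = pKa + log([A⁻]/[HA]) = 7.56 + log(0.5/0.25)

pH = 7.86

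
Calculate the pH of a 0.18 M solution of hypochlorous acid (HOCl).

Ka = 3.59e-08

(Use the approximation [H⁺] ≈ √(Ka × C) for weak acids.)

[H⁺] = √(Ka × C) = √(3.59e-08 × 0.18) = 8.0387e-05. pH = -log(8.0387e-05)

pH = 4.09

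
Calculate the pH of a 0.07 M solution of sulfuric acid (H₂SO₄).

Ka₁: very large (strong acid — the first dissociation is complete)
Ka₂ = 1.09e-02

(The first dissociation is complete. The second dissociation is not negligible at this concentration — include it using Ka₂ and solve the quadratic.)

First dissociation is complete: [H⁺]₀ = [HSO₄⁻]₀ = C = 0.07 M. Second dissociation HSO₄⁻ ⇌ H⁺ + SO₄²⁻: let x = [SO₄²⁻]. Ka₂ = (C + x)·x / (C − x) = 1.09e-02 → x² + (C + Ka₂)·x − Ka₂·C = 0 → x² + 0.08090·x − 7.630e-04 = 0. x = (−0.08090 + √(0.08090² + 4 × 7.630e-04)) / 2 = 8.5317e-03 M. [H⁺] = C + x = 0.07 + 8.5317e-03 = 7.8532e-02 M. pH = -log(7.8532e-02) = 1.10.

pH = 1.10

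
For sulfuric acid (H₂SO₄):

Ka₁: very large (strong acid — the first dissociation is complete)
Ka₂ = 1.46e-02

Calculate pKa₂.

pKa₂ = -log(Ka₂) = -log(1.46e-02) = 1.84.

pK_{a2} = 1.84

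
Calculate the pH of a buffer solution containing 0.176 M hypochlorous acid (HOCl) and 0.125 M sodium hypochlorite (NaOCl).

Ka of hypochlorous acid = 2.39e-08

pKa = -log(2.39e-08) = 7.62. pH = pKa + log([A⁻]/[HA]) = 7.62 + log(0.125/0.176)

pH = 7.47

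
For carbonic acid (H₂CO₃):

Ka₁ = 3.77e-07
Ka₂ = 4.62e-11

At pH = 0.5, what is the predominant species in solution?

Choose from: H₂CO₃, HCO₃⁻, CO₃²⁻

pKa₁ = 6.42, pKa₂ = 10.34. For a polyprotic acid the predominant species crosses at each pKa: below pKa_n the protonated form dominates, above it the deprotonated form does. At pH = 0.5, the predominant species is H₂CO₃.

H₂CO₃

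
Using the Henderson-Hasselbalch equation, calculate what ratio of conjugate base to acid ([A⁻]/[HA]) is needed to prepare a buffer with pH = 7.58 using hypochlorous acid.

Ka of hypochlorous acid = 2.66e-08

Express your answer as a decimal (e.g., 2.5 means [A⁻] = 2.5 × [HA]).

pKa = -log(2.66e-08) = 7.5751. pH = pKa + log([A⁻]/[HA]), so log([A⁻]/[HA]) = pH − pKa = 7.58 − 7.5751 = 0.0049. [A⁻]/[HA] = 10^(0.0049) = 1.01

[A⁻]/[HA] = 1.01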